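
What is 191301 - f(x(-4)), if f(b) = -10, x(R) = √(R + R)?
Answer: 191311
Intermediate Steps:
x(R) = √2*√R (x(R) = √(2*R) = √2*√R)
191301 - f(x(-4)) = 191301 - 1*(-10) = 191301 + 10 = 191311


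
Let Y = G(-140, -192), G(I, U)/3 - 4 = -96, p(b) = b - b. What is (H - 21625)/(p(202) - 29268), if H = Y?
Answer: 21901/29268 ≈ 0.74829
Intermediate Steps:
p(b) = 0
G(I, U) = -276 (G(I, U) = 12 + 3*(-96) = 12 - 288 = -276)
Y = -276
H = -276
(H - 21625)/(p(202) - 29268) = (-276 - 21625)/(0 - 29268) = -21901/(-29268) = -21901*(-1/29268) = 21901/29268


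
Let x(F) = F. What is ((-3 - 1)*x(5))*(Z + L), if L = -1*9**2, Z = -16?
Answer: 1940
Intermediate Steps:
L = -81 (L = -1*81 = -81)
((-3 - 1)*x(5))*(Z + L) = ((-3 - 1)*5)*(-16 - 81) = -4*5*(-97) = -20*(-97) = 1940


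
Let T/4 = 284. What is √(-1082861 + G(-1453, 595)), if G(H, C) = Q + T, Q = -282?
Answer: 3*I*√120223 ≈ 1040.2*I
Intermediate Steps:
T = 1136 (T = 4*284 = 1136)
G(H, C) = 854 (G(H, C) = -282 + 1136 = 854)
√(-1082861 + G(-1453, 595)) = √(-1082861 + 854) = √(-1082007) = 3*I*√120223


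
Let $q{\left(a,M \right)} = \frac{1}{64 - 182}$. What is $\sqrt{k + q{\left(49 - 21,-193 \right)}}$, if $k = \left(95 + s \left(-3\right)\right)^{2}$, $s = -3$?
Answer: $\frac{\sqrt{150601866}}{118} \approx 104.0$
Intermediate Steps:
$q{\left(a,M \right)} = - \frac{1}{118}$ ($q{\left(a,M \right)} = \frac{1}{-118} = - \frac{1}{118}$)
$k = 10816$ ($k = \left(95 - -9\right)^{2} = \left(95 + 9\right)^{2} = 104^{2} = 10816$)
$\sqrt{k + q{\left(49 - 21,-193 \right)}} = \sqrt{10816 - \frac{1}{118}} = \sqrt{\frac{1276287}{118}} = \frac{\sqrt{150601866}}{118}$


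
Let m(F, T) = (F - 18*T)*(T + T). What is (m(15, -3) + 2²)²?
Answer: 168100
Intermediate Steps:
m(F, T) = 2*T*(F - 18*T) (m(F, T) = (F - 18*T)*(2*T) = 2*T*(F - 18*T))
(m(15, -3) + 2²)² = (2*(-3)*(15 - 18*(-3)) + 2²)² = (2*(-3)*(15 + 54) + 4)² = (2*(-3)*69 + 4)² = (-414 + 4)² = (-410)² = 168100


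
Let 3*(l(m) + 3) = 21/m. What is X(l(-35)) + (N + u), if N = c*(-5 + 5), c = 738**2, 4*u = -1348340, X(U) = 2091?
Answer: -334994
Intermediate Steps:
l(m) = -3 + 7/m (l(m) = -3 + (21/m)/3 = -3 + 7/m)
u = -337085 (u = (1/4)*(-1348340) = -337085)
c = 544644
N = 0 (N = 544644*(-5 + 5) = 544644*0 = 0)
X(l(-35)) + (N + u) = 2091 + (0 - 337085) = 2091 - 337085 = -334994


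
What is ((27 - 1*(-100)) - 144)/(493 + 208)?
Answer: -17/701 ≈ -0.024251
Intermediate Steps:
((27 - 1*(-100)) - 144)/(493 + 208) = ((27 + 100) - 144)/701 = (127 - 144)*(1/701) = -17*1/701 = -17/701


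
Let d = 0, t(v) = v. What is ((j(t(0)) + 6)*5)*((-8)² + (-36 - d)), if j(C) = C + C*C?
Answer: 840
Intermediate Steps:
j(C) = C + C²
((j(t(0)) + 6)*5)*((-8)² + (-36 - d)) = ((0*(1 + 0) + 6)*5)*((-8)² + (-36 - 1*0)) = ((0*1 + 6)*5)*(64 + (-36 + 0)) = ((0 + 6)*5)*(64 - 36) = (6*5)*28 = 30*28 = 840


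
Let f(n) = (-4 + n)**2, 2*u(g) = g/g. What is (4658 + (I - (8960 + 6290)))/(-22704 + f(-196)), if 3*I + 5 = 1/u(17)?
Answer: -10593/17296 ≈ -0.61245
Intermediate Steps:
u(g) = 1/2 (u(g) = (g/g)/2 = (1/2)*1 = 1/2)
I = -1 (I = -5/3 + 1/(3*(1/2)) = -5/3 + (1/3)*2 = -5/3 + 2/3 = -1)
(4658 + (I - (8960 + 6290)))/(-22704 + f(-196)) = (4658 + (-1 - (8960 + 6290)))/(-22704 + (-4 - 196)**2) = (4658 + (-1 - 1*15250))/(-22704 + (-200)**2) = (4658 + (-1 - 15250))/(-22704 + 40000) = (4658 - 15251)/17296 = -10593*1/17296 = -10593/17296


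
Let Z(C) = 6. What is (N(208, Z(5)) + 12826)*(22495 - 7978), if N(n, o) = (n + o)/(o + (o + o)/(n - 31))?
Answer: 33420558339/179 ≈ 1.8671e+8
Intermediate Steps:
N(n, o) = (n + o)/(o + 2*o/(-31 + n)) (N(n, o) = (n + o)/(o + (2*o)/(-31 + n)) = (n + o)/(o + 2*o/(-31 + n)))
(N(208, Z(5)) + 12826)*(22495 - 7978) = ((208² - 31*208 - 31*6 + 208*6)/(6*(-29 + 208)) + 12826)*(22495 - 7978) = ((⅙)*(43264 - 6448 - 186 + 1248)/179 + 12826)*14517 = ((⅙)*(1/179)*37878 + 12826)*14517 = (6313/179 + 12826)*14517 = (2302167/179)*14517 = 33420558339/179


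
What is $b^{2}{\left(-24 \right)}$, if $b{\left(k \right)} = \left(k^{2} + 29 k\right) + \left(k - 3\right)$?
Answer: $21609$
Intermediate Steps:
$b{\left(k \right)} = -3 + k^{2} + 30 k$ ($b{\left(k \right)} = \left(k^{2} + 29 k\right) + \left(-3 + k\right) = -3 + k^{2} + 30 k$)
$b^{2}{\left(-24 \right)} = \left(-3 + \left(-24\right)^{2} + 30 \left(-24\right)\right)^{2} = \left(-3 + 576 - 720\right)^{2} = \left(-147\right)^{2} = 21609$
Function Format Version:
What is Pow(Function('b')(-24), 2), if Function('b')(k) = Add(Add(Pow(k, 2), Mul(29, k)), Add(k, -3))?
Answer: 21609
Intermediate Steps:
Function('b')(k) = Add(-3, Pow(k, 2), Mul(30, k)) (Function('b')(k) = Add(Add(Pow(k, 2), Mul(29, k)), Add(-3, k)) = Add(-3, Pow(k, 2), Mul(30, k)))
Pow(Function('b')(-24), 2) = Pow(Add(-3, Pow(-24, 2), Mul(30, -24)), 2) = Pow(Add(-3, 576, -720), 2) = Pow(-147, 2) = 21609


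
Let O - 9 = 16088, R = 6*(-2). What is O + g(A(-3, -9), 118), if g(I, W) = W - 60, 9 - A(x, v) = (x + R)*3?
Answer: 16155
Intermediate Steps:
R = -12
O = 16097 (O = 9 + 16088 = 16097)
A(x, v) = 45 - 3*x (A(x, v) = 9 - (x - 12)*3 = 9 - (-12 + x)*3 = 9 - (-36 + 3*x) = 9 + (36 - 3*x) = 45 - 3*x)
g(I, W) = -60 + W
O + g(A(-3, -9), 118) = 16097 + (-60 + 118) = 16097 + 58 = 16155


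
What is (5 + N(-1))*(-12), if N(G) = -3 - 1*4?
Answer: 24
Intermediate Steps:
N(G) = -7 (N(G) = -3 - 4 = -7)
(5 + N(-1))*(-12) = (5 - 7)*(-12) = -2*(-12) = 24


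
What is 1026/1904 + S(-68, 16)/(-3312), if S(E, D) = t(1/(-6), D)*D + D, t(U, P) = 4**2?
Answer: 90007/197064 ≈ 0.45674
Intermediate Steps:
t(U, P) = 16
S(E, D) = 17*D (S(E, D) = 16*D + D = 17*D)
1026/1904 + S(-68, 16)/(-3312) = 1026/1904 + (17*16)/(-3312) = 1026*(1/1904) + 272*(-1/3312) = 513/952 - 17/207 = 90007/197064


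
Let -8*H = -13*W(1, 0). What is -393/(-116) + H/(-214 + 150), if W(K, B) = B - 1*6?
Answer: 26283/7424 ≈ 3.5403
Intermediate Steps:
W(K, B) = -6 + B (W(K, B) = B - 6 = -6 + B)
H = -39/4 (H = -(-13)*(-6 + 0)/8 = -(-13)*(-6)/8 = -1/8*78 = -39/4 ≈ -9.7500)
-393/(-116) + H/(-214 + 150) = -393/(-116) - 39/(4*(-214 + 150)) = -393*(-1/116) - 39/4/(-64) = 393/116 - 39/4*(-1/64) = 393/116 + 39/256 = 26283/7424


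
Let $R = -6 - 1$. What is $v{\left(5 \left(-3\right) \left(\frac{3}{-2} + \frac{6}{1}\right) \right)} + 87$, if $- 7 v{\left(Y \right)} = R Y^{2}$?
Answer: $\frac{18573}{4} \approx 4643.3$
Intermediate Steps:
$R = -7$ ($R = -6 - 1 = -7$)
$v{\left(Y \right)} = Y^{2}$ ($v{\left(Y \right)} = - \frac{\left(-7\right) Y^{2}}{7} = Y^{2}$)
$v{\left(5 \left(-3\right) \left(\frac{3}{-2} + \frac{6}{1}\right) \right)} + 87 = \left(5 \left(-3\right) \left(\frac{3}{-2} + \frac{6}{1}\right)\right)^{2} + 87 = \left(- 15 \left(3 \left(- \frac{1}{2}\right) + 6 \cdot 1\right)\right)^{2} + 87 = \left(- 15 \left(- \frac{3}{2} + 6\right)\right)^{2} + 87 = \left(\left(-15\right) \frac{9}{2}\right)^{2} + 87 = \left(- \frac{135}{2}\right)^{2} + 87 = \frac{18225}{4} + 87 = \frac{18573}{4}$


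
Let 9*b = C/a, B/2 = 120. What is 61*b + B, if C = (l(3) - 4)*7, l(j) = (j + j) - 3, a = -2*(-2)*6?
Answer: 51413/216 ≈ 238.02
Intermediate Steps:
a = 24 (a = 4*6 = 24)
l(j) = -3 + 2*j (l(j) = 2*j - 3 = -3 + 2*j)
B = 240 (B = 2*120 = 240)
C = -7 (C = ((-3 + 2*3) - 4)*7 = ((-3 + 6) - 4)*7 = (3 - 4)*7 = -1*7 = -7)
b = -7/216 (b = (-7/24)/9 = (-7*1/24)/9 = (1/9)*(-7/24) = -7/216 ≈ -0.032407)
61*b + B = 61*(-7/216) + 240 = -427/216 + 240 = 51413/216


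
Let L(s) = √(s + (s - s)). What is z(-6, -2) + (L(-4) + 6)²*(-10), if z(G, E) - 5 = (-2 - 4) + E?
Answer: -323 - 240*I ≈ -323.0 - 240.0*I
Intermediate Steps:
L(s) = √s (L(s) = √(s + 0) = √s)
z(G, E) = -1 + E (z(G, E) = 5 + ((-2 - 4) + E) = 5 + (-6 + E) = -1 + E)
z(-6, -2) + (L(-4) + 6)²*(-10) = (-1 - 2) + (√(-4) + 6)²*(-10) = -3 + (2*I + 6)²*(-10) = -3 + (6 + 2*I)²*(-10) = -3 - 10*(6 + 2*I)²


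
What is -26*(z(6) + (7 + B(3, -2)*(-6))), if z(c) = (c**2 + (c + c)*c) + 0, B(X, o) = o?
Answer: -3302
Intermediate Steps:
z(c) = 3*c**2 (z(c) = (c**2 + (2*c)*c) + 0 = (c**2 + 2*c**2) + 0 = 3*c**2 + 0 = 3*c**2)
-26*(z(6) + (7 + B(3, -2)*(-6))) = -26*(3*6**2 + (7 - 2*(-6))) = -26*(3*36 + (7 + 12)) = -26*(108 + 19) = -26*127 = -3302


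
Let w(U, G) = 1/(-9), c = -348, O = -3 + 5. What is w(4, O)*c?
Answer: 116/3 ≈ 38.667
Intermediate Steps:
O = 2
w(U, G) = -1/9
w(4, O)*c = -1/9*(-348) = 116/3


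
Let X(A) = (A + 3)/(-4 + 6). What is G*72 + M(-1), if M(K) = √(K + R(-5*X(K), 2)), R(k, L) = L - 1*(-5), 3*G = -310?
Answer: -7440 + √6 ≈ -7437.5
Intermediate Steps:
G = -310/3 (G = (⅓)*(-310) = -310/3 ≈ -103.33)
X(A) = 3/2 + A/2 (X(A) = (3 + A)/2 = (3 + A)*(½) = 3/2 + A/2)
R(k, L) = 5 + L (R(k, L) = L + 5 = 5 + L)
M(K) = √(7 + K) (M(K) = √(K + (5 + 2)) = √(K + 7) = √(7 + K))
G*72 + M(-1) = -310/3*72 + √(7 - 1) = -7440 + √6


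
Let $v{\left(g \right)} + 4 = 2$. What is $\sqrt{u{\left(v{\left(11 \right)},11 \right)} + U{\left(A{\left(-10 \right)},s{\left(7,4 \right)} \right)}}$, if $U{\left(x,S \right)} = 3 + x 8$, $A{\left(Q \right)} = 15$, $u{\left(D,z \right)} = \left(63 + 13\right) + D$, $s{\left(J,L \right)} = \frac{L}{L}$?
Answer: $\sqrt{197} \approx 14.036$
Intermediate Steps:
$s{\left(J,L \right)} = 1$
$v{\left(g \right)} = -2$ ($v{\left(g \right)} = -4 + 2 = -2$)
$u{\left(D,z \right)} = 76 + D$
$U{\left(x,S \right)} = 3 + 8 x$
$\sqrt{u{\left(v{\left(11 \right)},11 \right)} + U{\left(A{\left(-10 \right)},s{\left(7,4 \right)} \right)}} = \sqrt{\left(76 - 2\right) + \left(3 + 8 \cdot 15\right)} = \sqrt{74 + \left(3 + 120\right)} = \sqrt{74 + 123} = \sqrt{197}$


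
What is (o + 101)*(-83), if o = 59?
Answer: -13280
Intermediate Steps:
(o + 101)*(-83) = (59 + 101)*(-83) = 160*(-83) = -13280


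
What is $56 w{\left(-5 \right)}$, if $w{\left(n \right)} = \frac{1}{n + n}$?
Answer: $- \frac{28}{5} \approx -5.6$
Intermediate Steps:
$w{\left(n \right)} = \frac{1}{2 n}$
$56 w{\left(-5 \right)} = 56 \frac{1}{2 \left(-5\right)} = 56 \cdot \frac{1}{2} \left(- \frac{1}{5}\right) = 56 \left(- \frac{1}{10}\right) = - \frac{28}{5}$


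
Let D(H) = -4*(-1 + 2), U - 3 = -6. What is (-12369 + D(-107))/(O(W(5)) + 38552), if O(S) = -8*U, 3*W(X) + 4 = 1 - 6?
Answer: -12373/38576 ≈ -0.32074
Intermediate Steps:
W(X) = -3 (W(X) = -4/3 + (1 - 6)/3 = -4/3 + (⅓)*(-5) = -4/3 - 5/3 = -3)
U = -3 (U = 3 - 6 = -3)
D(H) = -4 (D(H) = -4*1 = -4)
O(S) = 24 (O(S) = -8*(-3) = 24)
(-12369 + D(-107))/(O(W(5)) + 38552) = (-12369 - 4)/(24 + 38552) = -12373/38576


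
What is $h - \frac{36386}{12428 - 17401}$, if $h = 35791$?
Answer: $\frac{178025029}{4973} \approx 35798.0$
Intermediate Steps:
$h - \frac{36386}{12428 - 17401} = 35791 - \frac{36386}{12428 - 17401} = 35791 - \frac{36386}{-4973} = 35791 - 36386 \left(- \frac{1}{4973}\right) = 35791 - - \frac{36386}{4973} = 35791 + \frac{36386}{4973} = \frac{178025029}{4973}$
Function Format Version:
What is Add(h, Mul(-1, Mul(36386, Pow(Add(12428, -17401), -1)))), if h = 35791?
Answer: Rational(178025029, 4973) ≈ 35798.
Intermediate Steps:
Add(h, Mul(-1, Mul(36386, Pow(Add(12428, -17401), -1)))) = Add(35791, Mul(-1, Mul(36386, Pow(Add(12428, -17401), -1)))) = Add(35791, Mul(-1, Mul(36386, Pow(-4973, -1)))) = Add(35791, Mul(-1, Mul(36386, Rational(-1, 4973)))) = Add(35791, Mul(-1, Rational(-36386, 4973))) = Add(35791, Rational(36386, 4973)) = Rational(178025029, 4973)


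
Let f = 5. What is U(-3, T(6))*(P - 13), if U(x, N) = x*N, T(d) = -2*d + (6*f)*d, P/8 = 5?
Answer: -13608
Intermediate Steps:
P = 40 (P = 8*5 = 40)
T(d) = 28*d (T(d) = -2*d + (6*5)*d = -2*d + 30*d = 28*d)
U(x, N) = N*x
U(-3, T(6))*(P - 13) = ((28*6)*(-3))*(40 - 13) = (168*(-3))*27 = -504*27 = -13608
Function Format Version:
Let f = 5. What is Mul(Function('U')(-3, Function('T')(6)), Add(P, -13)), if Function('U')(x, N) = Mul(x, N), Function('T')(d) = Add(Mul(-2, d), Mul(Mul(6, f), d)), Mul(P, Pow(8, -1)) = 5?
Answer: -13608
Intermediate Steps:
P = 40 (P = Mul(8, 5) = 40)
Function('T')(d) = Mul(28, d) (Function('T')(d) = Add(Mul(-2, d), Mul(Mul(6, 5), d)) = Add(Mul(-2, d), Mul(30, d)) = Mul(28, d))
Function('U')(x, N) = Mul(N, x)
Mul(Function('U')(-3, Function('T')(6)), Add(P, -13)) = Mul(Mul(Mul(28, 6), -3), Add(40, -13)) = Mul(Mul(168, -3), 27) = Mul(-504, 27) = -13608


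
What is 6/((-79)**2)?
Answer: 6/6241 ≈ 0.00096138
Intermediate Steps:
6/((-79)**2) = 6/6241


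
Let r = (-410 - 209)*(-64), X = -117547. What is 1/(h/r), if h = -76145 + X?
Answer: -9904/48423 ≈ -0.20453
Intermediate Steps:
r = 39616 (r = -619*(-64) = 39616)
h = -193692 (h = -76145 - 117547 = -193692)
1/(h/r) = 1/(-193692/39616) = 1/(-193692*1/39616) = 1/(-48423/9904) = -9904/48423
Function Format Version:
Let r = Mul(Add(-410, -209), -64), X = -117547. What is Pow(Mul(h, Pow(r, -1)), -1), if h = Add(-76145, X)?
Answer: Rational(-9904, 48423) ≈ -0.20453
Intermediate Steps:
r = 39616 (r = Mul(-619, -64) = 39616)
h = -193692 (h = Add(-76145, -117547) = -193692)
Pow(Mul(h, Pow(r, -1)), -1) = Pow(Mul(-193692, Pow(39616, -1)), -1) = Pow(Mul(-193692, Rational(1, 39616)), -1) = Pow(Rational(-48423, 9904), -1) = Rational(-9904, 48423)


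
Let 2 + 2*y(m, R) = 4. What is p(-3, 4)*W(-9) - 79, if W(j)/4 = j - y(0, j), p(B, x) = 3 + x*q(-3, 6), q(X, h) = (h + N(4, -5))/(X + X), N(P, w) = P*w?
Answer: -1717/3 ≈ -572.33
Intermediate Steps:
q(X, h) = (-20 + h)/(2*X) (q(X, h) = (h + 4*(-5))/(X + X) = (h - 20)/((2*X)) = (-20 + h)*(1/(2*X)) = (-20 + h)/(2*X))
y(m, R) = 1 (y(m, R) = -1 + (½)*4 = -1 + 2 = 1)
p(B, x) = 3 + 7*x/3 (p(B, x) = 3 + x*((½)*(-20 + 6)/(-3)) = 3 + x*((½)*(-⅓)*(-14)) = 3 + x*(7/3) = 3 + 7*x/3)
W(j) = -4 + 4*j (W(j) = 4*(j - 1*1) = 4*(j - 1) = 4*(-1 + j) = -4 + 4*j)
p(-3, 4)*W(-9) - 79 = (3 + (7/3)*4)*(-4 + 4*(-9)) - 79 = (3 + 28/3)*(-4 - 36) - 79 = (37/3)*(-40) - 79 = -1480/3 - 79 = -1717/3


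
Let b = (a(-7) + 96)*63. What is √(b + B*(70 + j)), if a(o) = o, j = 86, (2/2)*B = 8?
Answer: √6855 ≈ 82.795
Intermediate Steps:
B = 8
b = 5607 (b = (-7 + 96)*63 = 89*63 = 5607)
√(b + B*(70 + j)) = √(5607 + 8*(70 + 86)) = √(5607 + 8*156) = √(5607 + 1248) = √6855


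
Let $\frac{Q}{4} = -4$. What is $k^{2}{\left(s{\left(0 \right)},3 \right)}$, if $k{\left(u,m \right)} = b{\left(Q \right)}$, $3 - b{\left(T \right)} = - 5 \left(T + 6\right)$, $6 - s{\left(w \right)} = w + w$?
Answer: $2209$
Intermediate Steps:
$Q = -16$ ($Q = 4 \left(-4\right) = -16$)
$s{\left(w \right)} = 6 - 2 w$ ($s{\left(w \right)} = 6 - \left(w + w\right) = 6 - 2 w$)
$b{\left(T \right)} = 33 + 5 T$ ($b{\left(T \right)} = 3 - - 5 \left(T + 6\right) = 3 - - 5 \left(6 + T\right) = 3 - \left(-30 - 5 T\right) = 3 + \left(30 + 5 T\right) = 33 + 5 T$)
$k{\left(u,m \right)} = -47$ ($k{\left(u,m \right)} = 33 + 5 \left(-16\right) = 33 - 80 = -47$)
$k^{2}{\left(s{\left(0 \right)},3 \right)} = \left(-47\right)^{2} = 2209$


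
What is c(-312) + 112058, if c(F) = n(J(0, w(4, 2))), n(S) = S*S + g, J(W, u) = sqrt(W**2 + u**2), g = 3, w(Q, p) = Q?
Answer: 112077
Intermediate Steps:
n(S) = 3 + S**2 (n(S) = S*S + 3 = S**2 + 3 = 3 + S**2)
c(F) = 19 (c(F) = 3 + (sqrt(0**2 + 4**2))**2 = 3 + (sqrt(0 + 16))**2 = 3 + (sqrt(16))**2 = 3 + 4**2 = 3 + 16 = 19)
c(-312) + 112058 = 19 + 112058 = 112077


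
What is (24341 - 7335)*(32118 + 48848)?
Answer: 1376907796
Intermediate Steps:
(24341 - 7335)*(32118 + 48848) = 17006*80966 = 1376907796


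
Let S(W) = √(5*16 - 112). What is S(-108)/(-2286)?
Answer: -2*I*√2/1143 ≈ -0.0024746*I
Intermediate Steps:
S(W) = 4*I*√2 (S(W) = √(80 - 112) = √(-32) = 4*I*√2)
S(-108)/(-2286) = (4*I*√2)/(-2286) = (4*I*√2)*(-1/2286) = -2*I*√2/1143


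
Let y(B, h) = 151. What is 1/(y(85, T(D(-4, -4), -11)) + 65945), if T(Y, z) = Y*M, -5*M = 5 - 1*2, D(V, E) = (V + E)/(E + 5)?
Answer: 1/66096 ≈ 1.5130e-5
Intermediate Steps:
D(V, E) = (E + V)/(5 + E)
M = -⅗ (M = -(5 - 1*2)/5 = -(5 - 2)/5 = -⅕*3 = -⅗ ≈ -0.60000)
T(Y, z) = -3*Y/5 (T(Y, z) = Y*(-⅗) = -3*Y/5)
1/(y(85, T(D(-4, -4), -11)) + 65945) = 1/(151 + 65945) = 1/66096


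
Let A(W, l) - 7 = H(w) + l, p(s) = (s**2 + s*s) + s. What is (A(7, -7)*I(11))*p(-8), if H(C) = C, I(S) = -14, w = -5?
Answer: 8400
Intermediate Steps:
p(s) = s + 2*s**2 (p(s) = (s**2 + s**2) + s = 2*s**2 + s = s + 2*s**2)
A(W, l) = 2 + l (A(W, l) = 7 + (-5 + l) = 2 + l)
(A(7, -7)*I(11))*p(-8) = ((2 - 7)*(-14))*(-8*(1 + 2*(-8))) = (-5*(-14))*(-8*(1 - 16)) = 70*(-8*(-15)) = 70*120 = 8400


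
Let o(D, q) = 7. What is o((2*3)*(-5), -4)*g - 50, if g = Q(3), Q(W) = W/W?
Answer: -43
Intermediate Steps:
Q(W) = 1
g = 1
o((2*3)*(-5), -4)*g - 50 = 7*1 - 50 = 7 - 50 = -43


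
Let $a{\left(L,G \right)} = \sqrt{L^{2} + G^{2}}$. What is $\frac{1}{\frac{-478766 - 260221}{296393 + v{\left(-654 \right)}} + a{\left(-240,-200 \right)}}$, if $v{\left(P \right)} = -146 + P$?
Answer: $\frac{24271042699}{947475059017359} + \frac{388334318440 \sqrt{61}}{947475059017359} \approx 0.0032267$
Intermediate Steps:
$a{\left(L,G \right)} = \sqrt{G^{2} + L^{2}}$
$\frac{1}{\frac{-478766 - 260221}{296393 + v{\left(-654 \right)}} + a{\left(-240,-200 \right)}} = \frac{1}{\frac{-478766 - 260221}{296393 - 800} + \sqrt{\left(-200\right)^{2} + \left(-240\right)^{2}}} = \frac{1}{\frac{-478766 - 260221}{296393 - 800} + \sqrt{40000 + 57600}} = \frac{1}{\frac{-478766 - 260221}{295593} + \sqrt{97600}} = \frac{1}{\left(-738987\right) \frac{1}{295593} + 40 \sqrt{61}} = \frac{1}{- \frac{246329}{98531} + 40 \sqrt{61}}$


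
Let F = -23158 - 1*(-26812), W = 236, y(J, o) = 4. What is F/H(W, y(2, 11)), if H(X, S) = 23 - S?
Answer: 3654/19 ≈ 192.32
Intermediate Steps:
F = 3654 (F = -23158 + 26812 = 3654)
F/H(W, y(2, 11)) = 3654/(23 - 1*4) = 3654/(23 - 4) = 3654/19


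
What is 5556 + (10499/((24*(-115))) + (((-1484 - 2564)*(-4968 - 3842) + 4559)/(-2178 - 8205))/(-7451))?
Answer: 131736111756817/23724878120 ≈ 5552.7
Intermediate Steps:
5556 + (10499/((24*(-115))) + (((-1484 - 2564)*(-4968 - 3842) + 4559)/(-2178 - 8205))/(-7451)) = 5556 + (10499/(-2760) + ((-4048*(-8810) + 4559)/(-10383))*(-1/7451)) = 5556 + (10499*(-1/2760) + ((35662880 + 4559)*(-1/10383))*(-1/7451)) = 5556 + (-10499/2760 + (35667439*(-1/10383))*(-1/7451)) = 5556 + (-10499/2760 - 35667439/10383*(-1/7451)) = 5556 + (-10499/2760 + 35667439/77363733) = 5556 - 79311077903/23724878120 = 131736111756817/23724878120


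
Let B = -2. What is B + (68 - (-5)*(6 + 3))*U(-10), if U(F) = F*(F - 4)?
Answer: 15818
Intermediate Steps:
U(F) = F*(-4 + F)
B + (68 - (-5)*(6 + 3))*U(-10) = -2 + (68 - (-5)*(6 + 3))*(-10*(-4 - 10)) = -2 + (68 - (-5)*9)*(-10*(-14)) = -2 + (68 - 1*(-45))*140 = -2 + (68 + 45)*140 = -2 + 113*140 = -2 + 15820 = 15818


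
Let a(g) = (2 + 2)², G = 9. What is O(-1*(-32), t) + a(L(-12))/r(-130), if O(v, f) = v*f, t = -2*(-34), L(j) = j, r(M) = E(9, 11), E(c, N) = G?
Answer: 19600/9 ≈ 2177.8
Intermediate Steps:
E(c, N) = 9
r(M) = 9
t = 68
a(g) = 16 (a(g) = 4² = 16)
O(v, f) = f*v
O(-1*(-32), t) + a(L(-12))/r(-130) = 68*(-1*(-32)) + 16/9 = 68*32 + 16*(⅑) = 2176 + 16/9 = 19600/9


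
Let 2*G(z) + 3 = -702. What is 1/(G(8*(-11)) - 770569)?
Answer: -2/1541843 ≈ -1.2971e-6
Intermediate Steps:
G(z) = -705/2 (G(z) = -3/2 + (½)*(-702) = -3/2 - 351 = -705/2)
1/(G(8*(-11)) - 770569) = 1/(-705/2 - 770569) = 1/(-1541843/2) = -2/1541843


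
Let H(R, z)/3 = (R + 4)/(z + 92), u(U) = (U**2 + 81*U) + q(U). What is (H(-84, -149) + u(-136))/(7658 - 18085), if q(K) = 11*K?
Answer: -113776/198113 ≈ -0.57430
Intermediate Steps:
u(U) = U**2 + 92*U (u(U) = (U**2 + 81*U) + 11*U = U**2 + 92*U)
H(R, z) = 3*(4 + R)/(92 + z) (H(R, z) = 3*((R + 4)/(z + 92)) = 3*((4 + R)/(92 + z)) = 3*(4 + R)/(92 + z))
(H(-84, -149) + u(-136))/(7658 - 18085) = (3*(4 - 84)/(92 - 149) - 136*(92 - 136))/(7658 - 18085) = (3*(-80)/(-57) - 136*(-44))/(-10427) = (3*(-1/57)*(-80) + 5984)*(-1/10427) = (80/19 + 5984)*(-1/10427) = (113776/19)*(-1/10427) = -113776/198113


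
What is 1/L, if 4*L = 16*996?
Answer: 1/3984 ≈ 0.00025100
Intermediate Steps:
L = 3984 (L = (16*996)/4 = (¼)*15936 = 3984)
1/L = 1/3984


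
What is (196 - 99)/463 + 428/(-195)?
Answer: -179249/90285 ≈ -1.9854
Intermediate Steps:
(196 - 99)/463 + 428/(-195) = 97*(1/463) + 428*(-1/195) = 97/463 - 428/195 = -179249/90285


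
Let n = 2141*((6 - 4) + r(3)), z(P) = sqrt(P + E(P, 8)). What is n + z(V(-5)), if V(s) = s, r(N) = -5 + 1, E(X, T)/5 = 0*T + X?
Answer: -4282 + I*sqrt(30) ≈ -4282.0 + 5.4772*I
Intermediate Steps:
E(X, T) = 5*X (E(X, T) = 5*(0*T + X) = 5*(0 + X) = 5*X)
r(N) = -4
z(P) = sqrt(6)*sqrt(P) (z(P) = sqrt(P + 5*P) = sqrt(6*P) = sqrt(6)*sqrt(P))
n = -4282 (n = 2141*((6 - 4) - 4) = 2141*(2 - 4) = 2141*(-2) = -4282)
n + z(V(-5)) = -4282 + sqrt(6)*sqrt(-5) = -4282 + sqrt(6)*(I*sqrt(5)) = -4282 + I*sqrt(30)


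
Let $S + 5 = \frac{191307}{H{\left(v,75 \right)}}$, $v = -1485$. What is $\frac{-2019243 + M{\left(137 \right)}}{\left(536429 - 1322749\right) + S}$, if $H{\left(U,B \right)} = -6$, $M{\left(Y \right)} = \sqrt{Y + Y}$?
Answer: $\frac{1346162}{545473} - \frac{2 \sqrt{274}}{1636419} \approx 2.4679$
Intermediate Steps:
$M{\left(Y \right)} = \sqrt{2} \sqrt{Y}$ ($M{\left(Y \right)} = \sqrt{2 Y} = \sqrt{2} \sqrt{Y}$)
$S = - \frac{63779}{2}$ ($S = -5 + \frac{191307}{-6} = -5 + 191307 \left(- \frac{1}{6}\right) = -5 - \frac{63769}{2} = - \frac{63779}{2} \approx -31890.0$)
$\frac{-2019243 + M{\left(137 \right)}}{\left(536429 - 1322749\right) + S} = \frac{-2019243 + \sqrt{2} \sqrt{137}}{\left(536429 - 1322749\right) - \frac{63779}{2}} = \frac{-2019243 + \sqrt{274}}{\left(536429 - 1322749\right) - \frac{63779}{2}} = \frac{-2019243 + \sqrt{274}}{-786320 - \frac{63779}{2}} = \frac{-2019243 + \sqrt{274}}{- \frac{1636419}{2}} = \left(-2019243 + \sqrt{274}\right) \left(- \frac{2}{1636419}\right) = \frac{1346162}{545473} - \frac{2 \sqrt{274}}{1636419}$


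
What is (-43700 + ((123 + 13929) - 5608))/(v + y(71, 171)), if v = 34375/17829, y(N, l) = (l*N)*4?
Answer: -628579224/865881931 ≈ -0.72594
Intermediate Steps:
y(N, l) = 4*N*l (y(N, l) = (N*l)*4 = 4*N*l)
v = 34375/17829 (v = 34375*(1/17829) = 34375/17829 ≈ 1.9280)
(-43700 + ((123 + 13929) - 5608))/(v + y(71, 171)) = (-43700 + ((123 + 13929) - 5608))/(34375/17829 + 4*71*171) = (-43700 + (14052 - 5608))/(34375/17829 + 48564) = (-43700 + 8444)/(865881931/17829) = -35256*17829/865881931 = -628579224/865881931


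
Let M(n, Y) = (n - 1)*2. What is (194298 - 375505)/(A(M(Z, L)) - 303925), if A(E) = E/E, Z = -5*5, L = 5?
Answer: 181207/303924 ≈ 0.59622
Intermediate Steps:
Z = -25
M(n, Y) = -2 + 2*n (M(n, Y) = (-1 + n)*2 = -2 + 2*n)
A(E) = 1
(194298 - 375505)/(A(M(Z, L)) - 303925) = (194298 - 375505)/(1 - 303925) = -181207/(-303924) = -181207*(-1/303924) = 181207/303924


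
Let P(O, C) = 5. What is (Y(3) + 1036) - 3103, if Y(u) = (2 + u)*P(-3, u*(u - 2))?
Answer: -2042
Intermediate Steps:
Y(u) = 10 + 5*u (Y(u) = (2 + u)*5 = 10 + 5*u)
(Y(3) + 1036) - 3103 = ((10 + 5*3) + 1036) - 3103 = ((10 + 15) + 1036) - 3103 = (25 + 1036) - 3103 = 1061 - 3103 = -2042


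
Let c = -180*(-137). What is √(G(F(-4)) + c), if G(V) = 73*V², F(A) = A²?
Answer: 2*√10837 ≈ 208.20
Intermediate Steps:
c = 24660
√(G(F(-4)) + c) = √(73*((-4)²)² + 24660) = √(73*16² + 24660) = √(73*256 + 24660) = √(18688 + 24660) = √43348 = 2*√10837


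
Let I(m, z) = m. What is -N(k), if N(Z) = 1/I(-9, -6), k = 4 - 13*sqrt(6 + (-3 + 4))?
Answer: 1/9 ≈ 0.11111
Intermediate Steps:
k = 4 - 13*sqrt(7) (k = 4 - 13*sqrt(6 + 1) = 4 - 13*sqrt(7) ≈ -30.395)
N(Z) = -1/9 (N(Z) = 1/(-9) = -1/9)
-N(k) = -1*(-1/9) = 1/9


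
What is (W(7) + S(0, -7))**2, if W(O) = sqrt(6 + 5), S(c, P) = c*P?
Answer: 11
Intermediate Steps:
S(c, P) = P*c
W(O) = sqrt(11)
(W(7) + S(0, -7))**2 = (sqrt(11) - 7*0)**2 = (sqrt(11) + 0)**2 = (sqrt(11))**2 = 11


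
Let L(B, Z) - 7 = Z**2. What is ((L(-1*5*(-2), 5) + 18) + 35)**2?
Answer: 7225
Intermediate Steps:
L(B, Z) = 7 + Z**2
((L(-1*5*(-2), 5) + 18) + 35)**2 = (((7 + 5**2) + 18) + 35)**2 = (((7 + 25) + 18) + 35)**2 = ((32 + 18) + 35)**2 = (50 + 35)**2 = 85**2 = 7225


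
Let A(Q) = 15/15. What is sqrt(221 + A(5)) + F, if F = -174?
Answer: -174 + sqrt(222) ≈ -159.10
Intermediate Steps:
A(Q) = 1 (A(Q) = 15*(1/15) = 1)
sqrt(221 + A(5)) + F = sqrt(221 + 1) - 174 = sqrt(222) - 174 = -174 + sqrt(222)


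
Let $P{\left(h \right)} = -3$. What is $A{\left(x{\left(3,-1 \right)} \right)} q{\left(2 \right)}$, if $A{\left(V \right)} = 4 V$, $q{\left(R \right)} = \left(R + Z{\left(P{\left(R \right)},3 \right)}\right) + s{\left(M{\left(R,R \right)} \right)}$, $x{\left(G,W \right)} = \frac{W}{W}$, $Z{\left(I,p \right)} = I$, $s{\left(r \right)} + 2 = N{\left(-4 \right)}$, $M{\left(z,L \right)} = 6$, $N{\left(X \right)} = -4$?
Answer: $-28$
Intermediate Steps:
$s{\left(r \right)} = -6$ ($s{\left(r \right)} = -2 - 4 = -6$)
$x{\left(G,W \right)} = 1$
$q{\left(R \right)} = -9 + R$ ($q{\left(R \right)} = \left(R - 3\right) - 6 = \left(-3 + R\right) - 6 = -9 + R$)
$A{\left(x{\left(3,-1 \right)} \right)} q{\left(2 \right)} = 4 \cdot 1 \left(-9 + 2\right) = 4 \left(-7\right) = -28$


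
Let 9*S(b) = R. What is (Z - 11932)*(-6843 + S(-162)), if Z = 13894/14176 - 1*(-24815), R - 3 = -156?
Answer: -156616631465/1772 ≈ -8.8384e+7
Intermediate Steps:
R = -153 (R = 3 - 156 = -153)
S(b) = -17 (S(b) = (⅑)*(-153) = -17)
Z = 175895667/7088 (Z = 13894*(1/14176) + 24815 = 6947/7088 + 24815 = 175895667/7088 ≈ 24816.)
(Z - 11932)*(-6843 + S(-162)) = (175895667/7088 - 11932)*(-6843 - 17) = (91321651/7088)*(-6860) = -156616631465/1772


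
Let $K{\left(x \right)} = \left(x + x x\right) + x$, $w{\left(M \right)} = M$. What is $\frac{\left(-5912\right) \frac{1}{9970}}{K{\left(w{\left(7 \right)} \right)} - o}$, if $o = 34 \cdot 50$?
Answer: $\frac{2956}{8160445} \approx 0.00036224$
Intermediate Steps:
$o = 1700$
$K{\left(x \right)} = x^{2} + 2 x$ ($K{\left(x \right)} = \left(x + x^{2}\right) + x = x^{2} + 2 x$)
$\frac{\left(-5912\right) \frac{1}{9970}}{K{\left(w{\left(7 \right)} \right)} - o} = \frac{\left(-5912\right) \frac{1}{9970}}{7 \left(2 + 7\right) - 1700} = \frac{\left(-5912\right) \frac{1}{9970}}{7 \cdot 9 - 1700} = - \frac{2956}{4985 \left(63 - 1700\right)} = - \frac{2956}{4985 \left(-1637\right)} = \left(- \frac{2956}{4985}\right) \left(- \frac{1}{1637}\right) = \frac{2956}{8160445}$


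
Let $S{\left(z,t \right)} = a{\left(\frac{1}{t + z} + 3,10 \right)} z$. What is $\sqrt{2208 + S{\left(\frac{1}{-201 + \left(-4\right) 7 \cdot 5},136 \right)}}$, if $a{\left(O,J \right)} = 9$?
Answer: $\frac{\sqrt{256745379}}{341} \approx 46.989$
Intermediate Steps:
$S{\left(z,t \right)} = 9 z$
$\sqrt{2208 + S{\left(\frac{1}{-201 + \left(-4\right) 7 \cdot 5},136 \right)}} = \sqrt{2208 + \frac{9}{-201 + \left(-4\right) 7 \cdot 5}} = \sqrt{2208 + \frac{9}{-201 - 140}} = \sqrt{2208 + \frac{9}{-341}} = \sqrt{2208 + 9 \left(- \frac{1}{341}\right)} = \sqrt{2208 - \frac{9}{341}} = \sqrt{\frac{752919}{341}} = \frac{\sqrt{256745379}}{341}$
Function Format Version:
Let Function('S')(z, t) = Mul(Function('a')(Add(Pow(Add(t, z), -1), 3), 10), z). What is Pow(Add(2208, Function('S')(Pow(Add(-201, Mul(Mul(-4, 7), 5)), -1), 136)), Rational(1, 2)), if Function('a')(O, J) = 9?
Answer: Mul(Rational(1, 341), Pow(256745379, Rational(1, 2))) ≈ 46.989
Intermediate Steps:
Function('S')(z, t) = Mul(9, z)
Pow(Add(2208, Function('S')(Pow(Add(-201, Mul(Mul(-4, 7), 5)), -1), 136)), Rational(1, 2)) = Pow(Add(2208, Mul(9, Pow(Add(-201, Mul(Mul(-4, 7), 5)), -1))), Rational(1, 2)) = Pow(Add(2208, Mul(9, Pow(Add(-201, Mul(-28, 5)), -1))), Rational(1, 2)) = Pow(Add(2208, Mul(9, Pow(Add(-201, -140), -1))), Rational(1, 2)) = Pow(Add(2208, Mul(9, Pow(-341, -1))), Rational(1, 2)) = Pow(Add(2208, Mul(9, Rational(-1, 341))), Rational(1, 2)) = Pow(Add(2208, Rational(-9, 341)), Rational(1, 2)) = Pow(Rational(752919, 341), Rational(1, 2)) = Mul(Rational(1, 341), Pow(256745379, Rational(1, 2)))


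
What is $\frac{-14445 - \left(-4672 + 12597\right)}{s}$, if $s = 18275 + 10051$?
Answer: $- \frac{11185}{14163} \approx -0.78973$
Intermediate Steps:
$s = 28326$
$\frac{-14445 - \left(-4672 + 12597\right)}{s} = \frac{-14445 - \left(-4672 + 12597\right)}{28326} = \left(-14445 - 7925\right) \frac{1}{28326} = \left(-22370\right) \frac{1}{28326} = - \frac{11185}{14163}$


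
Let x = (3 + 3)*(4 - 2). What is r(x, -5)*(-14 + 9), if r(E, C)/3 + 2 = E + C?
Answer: -75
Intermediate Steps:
x = 12 (x = 6*2 = 12)
r(E, C) = -6 + 3*C + 3*E (r(E, C) = -6 + 3*(E + C) = -6 + 3*(C + E) = -6 + (3*C + 3*E) = -6 + 3*C + 3*E)
r(x, -5)*(-14 + 9) = (-6 + 3*(-5) + 3*12)*(-14 + 9) = (-6 - 15 + 36)*(-5) = 15*(-5) = -75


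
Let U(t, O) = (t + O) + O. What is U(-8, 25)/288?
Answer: 7/48 ≈ 0.14583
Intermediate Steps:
U(t, O) = t + 2*O (U(t, O) = (O + t) + O = t + 2*O)
U(-8, 25)/288 = (-8 + 2*25)/288 = (-8 + 50)*(1/288) = 42*(1/288) = 7/48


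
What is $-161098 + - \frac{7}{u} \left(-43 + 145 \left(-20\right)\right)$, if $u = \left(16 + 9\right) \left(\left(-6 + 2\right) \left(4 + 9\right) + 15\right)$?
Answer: $- \frac{149036251}{925} \approx -1.6112 \cdot 10^{5}$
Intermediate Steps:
$u = -925$ ($u = 25 \left(\left(-4\right) 13 + 15\right) = 25 \left(-52 + 15\right) = 25 \left(-37\right) = -925$)
$-161098 + - \frac{7}{u} \left(-43 + 145 \left(-20\right)\right) = -161098 + - \frac{7}{-925} \left(-43 + 145 \left(-20\right)\right) = -161098 + \left(-7\right) \left(- \frac{1}{925}\right) \left(-43 - 2900\right) = -161098 + \frac{7}{925} \left(-2943\right) = -161098 - \frac{20601}{925} = - \frac{149036251}{925}$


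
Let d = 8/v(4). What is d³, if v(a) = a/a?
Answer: 512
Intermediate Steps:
v(a) = 1
d = 8 (d = 8/1 = 8*1 = 8)
d³ = 8³ = 512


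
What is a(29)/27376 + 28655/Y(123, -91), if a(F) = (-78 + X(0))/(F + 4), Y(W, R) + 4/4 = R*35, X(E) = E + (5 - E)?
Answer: -73128217/8130672 ≈ -8.9941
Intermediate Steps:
X(E) = 5
Y(W, R) = -1 + 35*R (Y(W, R) = -1 + R*35 = -1 + 35*R)
a(F) = -73/(4 + F) (a(F) = (-78 + 5)/(F + 4) = -73/(4 + F))
a(29)/27376 + 28655/Y(123, -91) = -73/(4 + 29)/27376 + 28655/(-1 + 35*(-91)) = -73/33*(1/27376) + 28655/(-1 - 3185) = -73*1/33*(1/27376) + 28655/(-3186) = -73/33*1/27376 + 28655*(-1/3186) = -73/903408 - 28655/3186 = -73128217/8130672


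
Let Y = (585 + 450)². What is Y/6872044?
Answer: 1071225/6872044 ≈ 0.15588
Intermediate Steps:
Y = 1071225 (Y = 1035² = 1071225)
Y/6872044 = 1071225/6872044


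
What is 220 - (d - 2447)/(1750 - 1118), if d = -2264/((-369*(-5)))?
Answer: 261045779/1166040 ≈ 223.87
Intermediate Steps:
d = -2264/1845 ≈ -1.2271
220 - (d - 2447)/(1750 - 1118) = 220 - (-2264/1845 - 2447)/(1750 - 1118) = 220 - (-4516979)/(1845*632) = 220 - 1*(-4516979/1166040) = 220 + 4516979/1166040 = 261045779/1166040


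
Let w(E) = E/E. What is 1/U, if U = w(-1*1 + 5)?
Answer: 1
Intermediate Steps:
w(E) = 1
U = 1
1/U = 1/1 = 1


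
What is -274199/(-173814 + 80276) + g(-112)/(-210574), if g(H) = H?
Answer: 4124975463/1406905058 ≈ 2.9319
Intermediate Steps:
-274199/(-173814 + 80276) + g(-112)/(-210574) = -274199/(-173814 + 80276) - 112/(-210574) = -274199/(-93538) - 112*(-1/210574) = -274199*(-1/93538) + 8/15041 = 274199/93538 + 8/15041 = 4124975463/1406905058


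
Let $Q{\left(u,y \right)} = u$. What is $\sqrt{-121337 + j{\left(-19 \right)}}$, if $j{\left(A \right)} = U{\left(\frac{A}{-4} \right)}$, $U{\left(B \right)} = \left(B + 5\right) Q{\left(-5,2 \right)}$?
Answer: $\frac{i \sqrt{485543}}{2} \approx 348.4 i$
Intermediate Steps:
$U{\left(B \right)} = -25 - 5 B$ ($U{\left(B \right)} = \left(B + 5\right) \left(-5\right) = \left(5 + B\right) \left(-5\right) = -25 - 5 B$)
$j{\left(A \right)} = -25 + \frac{5 A}{4}$ ($j{\left(A \right)} = -25 - 5 \frac{A}{-4} = -25 - 5 A \left(- \frac{1}{4}\right) = -25 - 5 \left(- \frac{A}{4}\right) = -25 + \frac{5 A}{4}$)
$\sqrt{-121337 + j{\left(-19 \right)}} = \sqrt{-121337 + \left(-25 + \frac{5}{4} \left(-19\right)\right)} = \sqrt{-121337 - \frac{195}{4}} = \sqrt{- \frac{485543}{4}} = \frac{i \sqrt{485543}}{2}$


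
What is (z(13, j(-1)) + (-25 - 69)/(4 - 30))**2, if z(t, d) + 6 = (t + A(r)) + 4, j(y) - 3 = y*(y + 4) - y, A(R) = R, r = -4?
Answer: 19044/169 ≈ 112.69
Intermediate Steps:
j(y) = 3 - y + y*(4 + y) (j(y) = 3 + (y*(y + 4) - y) = 3 + (y*(4 + y) - y) = 3 + (-y + y*(4 + y)) = 3 - y + y*(4 + y))
z(t, d) = -6 + t (z(t, d) = -6 + ((t - 4) + 4) = -6 + ((-4 + t) + 4) = -6 + t)
(z(13, j(-1)) + (-25 - 69)/(4 - 30))**2 = ((-6 + 13) + (-25 - 69)/(4 - 30))**2 = (7 - 94/(-26))**2 = (7 - 94*(-1/26))**2 = (7 + 47/13)**2 = (138/13)**2 = 19044/169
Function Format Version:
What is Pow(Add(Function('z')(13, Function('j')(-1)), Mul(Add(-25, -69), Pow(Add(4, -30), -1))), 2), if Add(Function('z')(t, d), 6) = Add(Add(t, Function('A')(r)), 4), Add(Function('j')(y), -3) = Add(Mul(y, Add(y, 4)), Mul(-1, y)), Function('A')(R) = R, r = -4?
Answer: Rational(19044, 169) ≈ 112.69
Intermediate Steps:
Function('j')(y) = Add(3, Mul(-1, y), Mul(y, Add(4, y))) (Function('j')(y) = Add(3, Add(Mul(y, Add(y, 4)), Mul(-1, y))) = Add(3, Add(Mul(y, Add(4, y)), Mul(-1, y))) = Add(3, Add(Mul(-1, y), Mul(y, Add(4, y)))) = Add(3, Mul(-1, y), Mul(y, Add(4, y))))
Function('z')(t, d) = Add(-6, t) (Function('z')(t, d) = Add(-6, Add(Add(t, -4), 4)) = Add(-6, Add(Add(-4, t), 4)) = Add(-6, t))
Pow(Add(Function('z')(13, Function('j')(-1)), Mul(Add(-25, -69), Pow(Add(4, -30), -1))), 2) = Pow(Add(Add(-6, 13), Mul(Add(-25, -69), Pow(Add(4, -30), -1))), 2) = Pow(Add(7, Mul(-94, Pow(-26, -1))), 2) = Pow(Add(7, Mul(-94, Rational(-1, 26))), 2) = Pow(Add(7, Rational(47, 13)), 2) = Pow(Rational(138, 13), 2) = Rational(19044, 169)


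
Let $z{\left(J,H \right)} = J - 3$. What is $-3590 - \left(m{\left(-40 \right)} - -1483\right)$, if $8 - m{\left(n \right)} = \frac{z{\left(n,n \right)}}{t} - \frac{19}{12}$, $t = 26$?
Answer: $- \frac{793141}{156} \approx -5084.2$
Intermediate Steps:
$z{\left(J,H \right)} = -3 + J$
$m{\left(n \right)} = \frac{1513}{156} - \frac{n}{26}$ ($m{\left(n \right)} = 8 - \left(\frac{-3 + n}{26} - \frac{19}{12}\right) = 8 - \left(\left(-3 + n\right) \frac{1}{26} - \frac{19}{12}\right) = 8 - \left(\left(- \frac{3}{26} + \frac{n}{26}\right) - \frac{19}{12}\right) = 8 - \left(- \frac{265}{156} + \frac{n}{26}\right) = \frac{1513}{156} - \frac{n}{26}$)
$-3590 - \left(m{\left(-40 \right)} - -1483\right) = -3590 - \left(\left(\frac{1513}{156} - - \frac{20}{13}\right) - -1483\right) = -3590 - \left(\left(\frac{1513}{156} + \frac{20}{13}\right) + 1483\right) = -3590 - \left(\frac{1753}{156} + 1483\right) = -3590 - \frac{233101}{156} = - \frac{793141}{156}$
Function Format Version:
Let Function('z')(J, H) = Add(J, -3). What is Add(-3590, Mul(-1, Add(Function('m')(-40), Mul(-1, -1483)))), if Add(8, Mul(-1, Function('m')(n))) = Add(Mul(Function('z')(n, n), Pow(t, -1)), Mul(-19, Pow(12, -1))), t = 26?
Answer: Rational(-793141, 156) ≈ -5084.2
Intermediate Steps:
Function('z')(J, H) = Add(-3, J)
Function('m')(n) = Add(Rational(1513, 156), Mul(Rational(-1, 26), n)) (Function('m')(n) = Add(8, Mul(-1, Add(Mul(Add(-3, n), Pow(26, -1)), Mul(-19, Pow(12, -1))))) = Add(8, Mul(-1, Add(Mul(Add(-3, n), Rational(1, 26)), Mul(-19, Rational(1, 12))))) = Add(8, Mul(-1, Add(Add(Rational(-3, 26), Mul(Rational(1, 26), n)), Rational(-19, 12)))) = Add(8, Mul(-1, Add(Rational(-265, 156), Mul(Rational(1, 26), n)))) = Add(8, Add(Rational(265, 156), Mul(Rational(-1, 26), n))) = Add(Rational(1513, 156), Mul(Rational(-1, 26), n)))
Add(-3590, Mul(-1, Add(Function('m')(-40), Mul(-1, -1483)))) = Add(-3590, Mul(-1, Add(Add(Rational(1513, 156), Mul(Rational(-1, 26), -40)), Mul(-1, -1483)))) = Add(-3590, Mul(-1, Add(Add(Rational(1513, 156), Rational(20, 13)), 1483))) = Add(-3590, Mul(-1, Add(Rational(1753, 156), 1483))) = Add(-3590, Mul(-1, Rational(233101, 156))) = Add(-3590, Rational(-233101, 156)) = Rational(-793141, 156)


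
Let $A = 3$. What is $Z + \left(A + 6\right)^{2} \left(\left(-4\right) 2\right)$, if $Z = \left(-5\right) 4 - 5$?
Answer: $-673$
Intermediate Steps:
$Z = -25$ ($Z = -20 - 5 = -25$)
$Z + \left(A + 6\right)^{2} \left(\left(-4\right) 2\right) = -25 + \left(3 + 6\right)^{2} \left(\left(-4\right) 2\right) = -25 + 9^{2} \left(-8\right) = -25 + 81 \left(-8\right) = -25 - 648 = -673$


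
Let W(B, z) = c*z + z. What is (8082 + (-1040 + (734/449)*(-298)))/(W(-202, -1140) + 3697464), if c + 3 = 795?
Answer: 490521/209042726 ≈ 0.0023465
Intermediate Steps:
c = 792 (c = -3 + 795 = 792)
W(B, z) = 793*z (W(B, z) = 792*z + z = 793*z)
(8082 + (-1040 + (734/449)*(-298)))/(W(-202, -1140) + 3697464) = (8082 + (-1040 + (734/449)*(-298)))/(793*(-1140) + 3697464) = (8082 + (-1040 + (734*(1/449))*(-298)))/(-904020 + 3697464) = (8082 + (-1040 + (734/449)*(-298)))/2793444 = (8082 + (-1040 - 218732/449))*(1/2793444) = (8082 - 685692/449)*(1/2793444) = (2943126/449)*(1/2793444) = 490521/209042726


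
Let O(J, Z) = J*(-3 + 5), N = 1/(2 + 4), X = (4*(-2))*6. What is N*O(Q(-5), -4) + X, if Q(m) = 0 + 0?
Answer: -48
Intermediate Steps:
Q(m) = 0
X = -48 (X = -8*6 = -48)
N = 1/6 ≈ 0.16667
O(J, Z) = 2*J (O(J, Z) = J*2 = 2*J)
N*O(Q(-5), -4) + X = (2*0)/6 - 48 = (1/6)*0 - 48 = 0 - 48 = -48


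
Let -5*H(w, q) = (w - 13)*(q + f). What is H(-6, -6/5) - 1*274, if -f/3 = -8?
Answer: -4684/25 ≈ -187.36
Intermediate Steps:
f = 24 (f = -3*(-8) = 24)
H(w, q) = -(-13 + w)*(24 + q)/5 (H(w, q) = -(w - 13)*(q + 24)/5 = -(-13 + w)*(24 + q)/5)
H(-6, -6/5) - 1*274 = (312/5 - 24/5*(-6) + 13*(-6/5)/5 - ⅕*(-6/5)*(-6)) - 1*274 = (312/5 + 144/5 + 13*(-6*⅕)/5 - ⅕*(-6*⅕)*(-6)) - 274 = (312/5 + 144/5 + (13/5)*(-6/5) - ⅕*(-6/5)*(-6)) - 274 = (312/5 + 144/5 - 78/25 - 36/25) - 274 = 2166/25 - 274 = -4684/25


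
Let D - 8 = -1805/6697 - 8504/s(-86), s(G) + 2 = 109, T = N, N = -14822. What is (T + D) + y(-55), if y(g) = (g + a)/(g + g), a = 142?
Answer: -1174042372563/78823690 ≈ -14895.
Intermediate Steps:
T = -14822
s(G) = 107 (s(G) = -2 + 109 = 107)
y(g) = (142 + g)/(2*g) (y(g) = (g + 142)/(g + g) = (142 + g)/((2*g)) = (142 + g)*(1/(2*g)) = (142 + g)/(2*g))
D = -51411791/716579 (D = 8 + (-1805/6697 - 8504/107) = 8 - 57144423/716579 = -51411791/716579 ≈ -71.746)
(T + D) + y(-55) = (-14822 - 51411791/716579) + (1/2)*(142 - 55)/(-55) = -10672545729/716579 + (1/2)*(-1/55)*87 = -10672545729/716579 - 87/110 = -1174042372563/78823690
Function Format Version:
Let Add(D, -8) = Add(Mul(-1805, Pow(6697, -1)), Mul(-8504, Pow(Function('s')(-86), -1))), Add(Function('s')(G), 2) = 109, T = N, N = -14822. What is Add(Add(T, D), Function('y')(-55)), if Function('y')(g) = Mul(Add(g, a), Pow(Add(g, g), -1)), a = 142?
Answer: Rational(-1174042372563, 78823690) ≈ -14895.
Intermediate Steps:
T = -14822
Function('s')(G) = 107 (Function('s')(G) = Add(-2, 109) = 107)
Function('y')(g) = Mul(Rational(1, 2), Pow(g, -1), Add(142, g)) (Function('y')(g) = Mul(Add(g, 142), Pow(Add(g, g), -1)) = Mul(Add(142, g), Pow(Mul(2, g), -1)) = Mul(Add(142, g), Mul(Rational(1, 2), Pow(g, -1))) = Mul(Rational(1, 2), Pow(g, -1), Add(142, g)))
D = Rational(-51411791, 716579) (D = Add(8, Add(Mul(-1805, Pow(6697, -1)), Mul(-8504, Pow(107, -1)))) = Add(8, Add(Mul(-1805, Rational(1, 6697)), Mul(-8504, Rational(1, 107)))) = Add(8, Add(Rational(-1805, 6697), Rational(-8504, 107))) = Add(8, Rational(-57144423, 716579)) = Rational(-51411791, 716579) ≈ -71.746)
Add(Add(T, D), Function('y')(-55)) = Add(Add(-14822, Rational(-51411791, 716579)), Mul(Rational(1, 2), Pow(-55, -1), Add(142, -55))) = Add(Rational(-10672545729, 716579), Mul(Rational(1, 2), Rational(-1, 55), 87)) = Add(Rational(-10672545729, 716579), Rational(-87, 110)) = Rational(-1174042372563, 78823690)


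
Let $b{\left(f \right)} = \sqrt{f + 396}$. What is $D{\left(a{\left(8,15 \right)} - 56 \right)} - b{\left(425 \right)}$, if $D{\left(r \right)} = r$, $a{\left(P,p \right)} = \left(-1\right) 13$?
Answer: $-69 - \sqrt{821} \approx -97.653$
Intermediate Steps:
$a{\left(P,p \right)} = -13$
$b{\left(f \right)} = \sqrt{396 + f}$
$D{\left(a{\left(8,15 \right)} - 56 \right)} - b{\left(425 \right)} = \left(-13 - 56\right) - \sqrt{396 + 425} = -69 - \sqrt{821}$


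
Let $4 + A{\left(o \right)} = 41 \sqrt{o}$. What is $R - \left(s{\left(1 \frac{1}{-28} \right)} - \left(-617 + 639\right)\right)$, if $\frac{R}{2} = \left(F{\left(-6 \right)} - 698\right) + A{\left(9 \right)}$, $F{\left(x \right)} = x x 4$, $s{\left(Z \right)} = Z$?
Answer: $- \frac{23743}{28} \approx -847.96$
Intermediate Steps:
$A{\left(o \right)} = -4 + 41 \sqrt{o}$
$F{\left(x \right)} = 4 x^{2}$ ($F{\left(x \right)} = x^{2} \cdot 4 = 4 x^{2}$)
$R = -870$ ($R = 2 \left(\left(4 \left(-6\right)^{2} - 698\right) - \left(4 - 41 \sqrt{9}\right)\right) = 2 \left(\left(4 \cdot 36 - 698\right) + \left(-4 + 41 \cdot 3\right)\right) = 2 \left(\left(144 - 698\right) + \left(-4 + 123\right)\right) = 2 \left(-554 + 119\right) = 2 \left(-435\right) = -870$)
$R - \left(s{\left(1 \frac{1}{-28} \right)} - \left(-617 + 639\right)\right) = -870 - \left(1 \frac{1}{-28} - \left(-617 + 639\right)\right) = -870 - \left(1 \left(- \frac{1}{28}\right) - 22\right) = -870 - \left(- \frac{1}{28} - 22\right) = -870 - - \frac{617}{28} = -870 + \frac{617}{28} = - \frac{23743}{28}$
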